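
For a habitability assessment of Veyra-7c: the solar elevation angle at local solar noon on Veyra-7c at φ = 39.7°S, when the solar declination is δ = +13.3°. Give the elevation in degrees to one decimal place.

37.0°

At local noon the hour angle is zero, so the zenith angle equals |φ − δ| = |-39.7° − (+13.300°)| = 53.000°.
Elevation = 90° − 53.000° = 37.0°.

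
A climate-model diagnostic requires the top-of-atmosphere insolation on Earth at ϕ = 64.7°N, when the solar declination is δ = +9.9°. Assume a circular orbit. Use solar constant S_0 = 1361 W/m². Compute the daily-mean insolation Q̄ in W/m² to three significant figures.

cos h₀ = −tan(+64.7°) tan(+9.900°) = -0.3692, h₀ = 1.9490 rad.
Bracket: h₀ sin ϕ sin δ + cos ϕ cos δ sin h₀ = 1.9490×0.90408×0.17193 + 0.42736×0.98511×0.92934 = 0.302950 + 0.391249 = 0.694199.
Q̄ = (S_0/π) × [bracket] = (1361/π) × 0.694199 = 300.7 W/m².

Q̄ ≈ 301 W/m²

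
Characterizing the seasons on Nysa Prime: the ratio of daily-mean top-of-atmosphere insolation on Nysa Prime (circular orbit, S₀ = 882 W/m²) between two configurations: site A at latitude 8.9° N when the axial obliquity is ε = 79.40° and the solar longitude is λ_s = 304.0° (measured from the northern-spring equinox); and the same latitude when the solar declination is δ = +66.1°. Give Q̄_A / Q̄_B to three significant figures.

Q̄_A / Q̄_B ≈ 0.600

— Configuration A (φ=+8.9°):
Solar declination: sin δ = sin ε · sin λ_s = sin 79.40° × sin 304.0° = -0.81489, so δ = -54.577°.
cos H₀ = −tan(+8.9°) tan(-54.577°) = 0.2202, H₀ = 1.3488 rad.
Bracket: H₀ sin φ sin δ + cos φ cos δ sin H₀ = 1.3488×0.15471×-0.81489 + 0.98796×0.57962×0.97546 = -0.170045 + 0.558589 = 0.388544.
Q̄ = (S₀/π) × [bracket] = (882/π) × 0.388544 = 109.08 W/m².
— Configuration B (φ=+8.9°):
cos H₀ = −tan(+8.9°) tan(+66.100°) = -0.3534, H₀ = 1.9320 rad.
Bracket: H₀ sin φ sin δ + cos φ cos δ sin H₀ = 1.9320×0.15471×0.91425 + 0.98796×0.40514×0.93548 = 0.273269 + 0.374437 = 0.647706.
Q̄ = (S₀/π) × [bracket] = (882/π) × 0.647706 = 181.84 W/m².
Ratio Q̄_A / Q̄_B = 109.08 / 181.84 = 0.5999.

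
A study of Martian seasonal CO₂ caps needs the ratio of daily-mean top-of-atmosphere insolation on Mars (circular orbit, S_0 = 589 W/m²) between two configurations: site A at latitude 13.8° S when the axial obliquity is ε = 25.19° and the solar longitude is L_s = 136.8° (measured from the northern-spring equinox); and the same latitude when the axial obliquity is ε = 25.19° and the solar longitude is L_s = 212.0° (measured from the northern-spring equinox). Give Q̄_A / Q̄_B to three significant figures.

— Configuration A (ϕ=-13.8°):
Solar declination: sin δ = sin ε · sin L_s = sin 25.19° × sin 136.8° = 0.29136, so δ = +16.939°.
cos h₀ = −tan(-13.8°) tan(+16.939°) = 0.0748, h₀ = 1.4959 rad.
Bracket: h₀ sin ϕ sin δ + cos ϕ cos δ sin h₀ = 1.4959×-0.23853×0.29136 + 0.97113×0.95661×0.99720 = -0.103962 + 0.926391 = 0.822429.
Q̄ = (S_0/π) × [bracket] = (589/π) × 0.822429 = 154.19 W/m².
— Configuration B (ϕ=-13.8°):
Solar declination: sin δ = sin ε · sin L_s = sin 25.19° × sin 212.0° = -0.22554, so δ = -13.035°.
cos h₀ = −tan(-13.8°) tan(-13.035°) = -0.0569, h₀ = 1.6277 rad.
Bracket: h₀ sin ϕ sin δ + cos ϕ cos δ sin h₀ = 1.6277×-0.23853×-0.22554 + 0.97113×0.97423×0.99838 = 0.087567 + 0.944571 = 1.032138.
Q̄ = (S_0/π) × [bracket] = (589/π) × 1.032138 = 193.51 W/m².
Ratio Q̄_A / Q̄_B = 154.19 / 193.51 = 0.7968.

Q̄_A / Q̄_B ≈ 0.797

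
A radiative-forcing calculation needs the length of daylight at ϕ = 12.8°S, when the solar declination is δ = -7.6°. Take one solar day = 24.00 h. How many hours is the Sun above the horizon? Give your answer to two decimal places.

12.23 h

cos h₀ = −tan ϕ · tan δ = −tan(-12.8°) × tan(-7.600°) = -0.0303, so h₀ = 1.6011 rad = 91.74°.
Daylight = 2h₀/(2π) × 24.00 h = (1.6011/π) × 24.00 = 12.23 h.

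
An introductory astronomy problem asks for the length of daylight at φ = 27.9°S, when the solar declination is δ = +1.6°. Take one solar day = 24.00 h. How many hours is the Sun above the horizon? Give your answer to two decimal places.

11.89 h

cos H₀ = −tan φ · tan δ = −tan(-27.9°) × tan(+1.600°) = 0.0148, so H₀ = 1.5560 rad = 89.15°.
Daylight = 2H₀/(2π) × 24.00 h = (1.5560/π) × 24.00 = 11.89 h.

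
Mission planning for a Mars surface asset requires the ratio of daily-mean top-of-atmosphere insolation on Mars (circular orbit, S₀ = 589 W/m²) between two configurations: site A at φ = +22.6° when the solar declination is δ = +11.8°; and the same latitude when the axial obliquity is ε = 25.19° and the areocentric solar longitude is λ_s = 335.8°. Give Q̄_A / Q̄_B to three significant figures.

— Configuration A (φ=+22.6°):
cos H₀ = −tan(+22.6°) tan(+11.800°) = -0.0870, H₀ = 1.6579 rad.
Bracket: H₀ sin φ sin δ + cos φ cos δ sin H₀ = 1.6579×0.38430×0.20450 + 0.92321×0.97887×0.99621 = 0.130293 + 0.900278 = 1.030571.
Q̄ = (S₀/π) × [bracket] = (589/π) × 1.030571 = 193.22 W/m².
— Configuration B (φ=+22.6°):
sin δ = sin 25.19° × sin 335.8° = -0.17447, so δ = -10.048°.
cos H₀ = −tan(+22.6°) tan(-10.048°) = 0.0738, H₀ = 1.4970 rad.
Bracket: H₀ sin φ sin δ + cos φ cos δ sin H₀ = 1.4970×0.38430×-0.17447 + 0.92321×0.98466×0.99728 = -0.100372 + 0.906575 = 0.806203.
Q̄ = (S₀/π) × [bracket] = (589/π) × 0.806203 = 151.15 W/m².
Ratio Q̄_A / Q̄_B = 193.22 / 151.15 = 1.278.

Q̄_A / Q̄_B ≈ 1.28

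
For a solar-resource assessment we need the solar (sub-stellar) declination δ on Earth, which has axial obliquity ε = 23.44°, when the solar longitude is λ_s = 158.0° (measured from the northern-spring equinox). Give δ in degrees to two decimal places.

sin δ = sin ε · sin λ_s = sin 23.44° × sin 158.0° = 0.149014.
δ = arcsin(0.149014) = +8.57°.

δ = +8.57°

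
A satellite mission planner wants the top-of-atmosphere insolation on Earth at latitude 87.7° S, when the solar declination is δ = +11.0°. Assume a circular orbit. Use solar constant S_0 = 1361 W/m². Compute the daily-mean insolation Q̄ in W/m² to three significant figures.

Q̄ ≈ 0.00 W/m²

cos h₀ = −tan(-87.7°) tan(+11.000°) = 4.8396 ≥ 1 ⇒ polar night, h₀ = 0 and Q̄ = 0.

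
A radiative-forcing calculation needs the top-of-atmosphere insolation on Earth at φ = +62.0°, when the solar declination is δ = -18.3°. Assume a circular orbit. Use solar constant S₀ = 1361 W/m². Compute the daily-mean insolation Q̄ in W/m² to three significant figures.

Q̄ ≈ 43.2 W/m²

cos H₀ = −tan(+62.0°) tan(-18.300°) = 0.6220, H₀ = 0.8995 rad.
Bracket: H₀ sin φ sin δ + cos φ cos δ sin H₀ = 0.8995×0.88295×-0.31399 + 0.46947×0.94943×0.78302 = -0.249375 + 0.349015 = 0.099640.
Q̄ = (S₀/π) × [bracket] = (1361/π) × 0.099640 = 43.17 W/m².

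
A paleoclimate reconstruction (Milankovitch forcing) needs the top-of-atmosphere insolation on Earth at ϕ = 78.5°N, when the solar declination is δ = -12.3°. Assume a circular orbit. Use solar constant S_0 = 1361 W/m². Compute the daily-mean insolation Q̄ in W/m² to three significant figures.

cos h₀ = −tan(+78.5°) tan(-12.300°) = 1.0717 ≥ 1 ⇒ polar night, h₀ = 0 and Q̄ = 0.

Q̄ ≈ 0.00 W/m²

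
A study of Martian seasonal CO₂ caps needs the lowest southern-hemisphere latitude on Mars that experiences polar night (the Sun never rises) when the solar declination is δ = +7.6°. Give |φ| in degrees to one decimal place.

|φ| = 82.4°

Polar night requires cos H₀ = −tan φ tan δ ≥ 1, i.e. tan φ tan δ ≤ −1.
The boundary is |tan φ| · |tan δ| = 1, so |φ| = 90° − |δ| = 90° − 7.6° = 82.4° in the southern hemisphere.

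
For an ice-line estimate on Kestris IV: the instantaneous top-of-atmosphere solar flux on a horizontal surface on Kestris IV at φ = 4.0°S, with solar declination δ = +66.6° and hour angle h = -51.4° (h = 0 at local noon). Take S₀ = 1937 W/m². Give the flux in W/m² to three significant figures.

cos θ_z = sin φ sin δ + cos φ cos δ cos h = -0.064019 + 0.247169 = 0.183150.
Flux = S₀ · cos θ_z = 1937 × 0.183150 = 354.8 W/m².

355 W/m²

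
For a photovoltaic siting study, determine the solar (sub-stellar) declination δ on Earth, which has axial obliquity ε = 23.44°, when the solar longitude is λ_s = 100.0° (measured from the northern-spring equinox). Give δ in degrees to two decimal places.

δ = +23.06°

sin δ = sin ε · sin λ_s = sin 23.44° × sin 100.0° = 0.391745.
δ = arcsin(0.391745) = +23.06°.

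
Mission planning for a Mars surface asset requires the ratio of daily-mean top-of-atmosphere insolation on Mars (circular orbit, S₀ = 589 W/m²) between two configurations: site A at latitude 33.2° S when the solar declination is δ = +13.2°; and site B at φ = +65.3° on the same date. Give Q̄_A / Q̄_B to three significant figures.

Q̄_A / Q̄_B ≈ 0.798

— Configuration A (φ=-33.2°):
cos H₀ = −tan(-33.2°) tan(+13.200°) = 0.1535, H₀ = 1.4167 rad.
Bracket: H₀ sin φ sin δ + cos φ cos δ sin H₀ = 1.4167×-0.54756×0.22835 + 0.83676×0.97358×0.98815 = -0.177138 + 0.804999 = 0.627861.
Q̄ = (S₀/π) × [bracket] = (589/π) × 0.627861 = 117.71 W/m².
— Configuration B (φ=+65.3°):
cos H₀ = −tan(+65.3°) tan(+13.200°) = -0.5099, H₀ = 2.1059 rad.
Bracket: H₀ sin φ sin δ + cos φ cos δ sin H₀ = 2.1059×0.90851×0.22835 + 0.41787×0.97358×0.86021 = 0.436886 + 0.349959 = 0.786845.
Q̄ = (S₀/π) × [bracket] = (589/π) × 0.786845 = 147.52 W/m².
Ratio Q̄_A / Q̄_B = 117.71 / 147.52 = 0.7979.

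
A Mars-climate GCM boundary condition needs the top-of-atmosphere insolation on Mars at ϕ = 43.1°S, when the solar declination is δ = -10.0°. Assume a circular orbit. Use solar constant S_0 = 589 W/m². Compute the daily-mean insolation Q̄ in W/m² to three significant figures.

cos h₀ = −tan(-43.1°) tan(-10.000°) = -0.1650, h₀ = 1.7366 rad.
Bracket: h₀ sin ϕ sin δ + cos ϕ cos δ sin h₀ = 1.7366×-0.68327×-0.17365 + 0.73016×0.98481×0.98629 = 0.206047 + 0.709210 = 0.915257.
Q̄ = (S_0/π) × [bracket] = (589/π) × 0.915257 = 171.6 W/m².

Q̄ ≈ 172 W/m²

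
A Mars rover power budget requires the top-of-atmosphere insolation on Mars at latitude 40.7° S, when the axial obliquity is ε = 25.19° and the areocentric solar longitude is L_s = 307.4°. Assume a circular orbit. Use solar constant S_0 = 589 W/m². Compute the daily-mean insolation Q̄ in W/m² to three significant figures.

sin δ = sin 25.19° × sin 307.4° = -0.33812, so δ = -19.762°.
cos h₀ = −tan(-40.7°) tan(-19.762°) = -0.3090, h₀ = 1.8850 rad.
Bracket: h₀ sin ϕ sin δ + cos ϕ cos δ sin h₀ = 1.8850×-0.65210×-0.33812 + 0.75813×0.94110×0.95105 = 0.415620 + 0.678551 = 1.094171.
Q̄ = (S_0/π) × [bracket] = (589/π) × 1.094171 = 205.1 W/m².

Q̄ ≈ 205 W/m²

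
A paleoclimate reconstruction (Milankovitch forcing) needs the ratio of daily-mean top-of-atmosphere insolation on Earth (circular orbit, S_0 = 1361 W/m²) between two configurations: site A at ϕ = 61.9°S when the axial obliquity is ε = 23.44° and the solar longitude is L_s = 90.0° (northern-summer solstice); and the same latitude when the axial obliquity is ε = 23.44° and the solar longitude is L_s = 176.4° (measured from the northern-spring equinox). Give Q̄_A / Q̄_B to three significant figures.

Q̄_A / Q̄_B ≈ 0.0768

— Configuration A (ϕ=-61.9°):
Solar declination: sin δ = sin ε · sin L_s = sin 23.44° × sin 90.0° = 0.39779, so δ = +23.440°.
cos h₀ = −tan(-61.9°) tan(+23.440°) = 0.8120, h₀ = 0.6232 rad.
Bracket: h₀ sin ϕ sin δ + cos ϕ cos δ sin h₀ = 0.6232×-0.88213×0.39779 + 0.47101×0.91748×0.58366 = -0.218682 + 0.252224 = 0.033542.
Q̄ = (S_0/π) × [bracket] = (1361/π) × 0.033542 = 14.531 W/m².
— Configuration B (ϕ=-61.9°):
Solar declination: sin δ = sin ε · sin L_s = sin 23.44° × sin 176.4° = 0.02498, so δ = +1.431°.
cos h₀ = −tan(-61.9°) tan(+1.431°) = 0.0468, h₀ = 1.5240 rad.
Bracket: h₀ sin ϕ sin δ + cos ϕ cos δ sin h₀ = 1.5240×-0.88213×0.02498 + 0.47101×0.99969×0.99890 = -0.033582 + 0.470346 = 0.436764.
Q̄ = (S_0/π) × [bracket] = (1361/π) × 0.436764 = 189.21 W/m².
Ratio Q̄_A / Q̄_B = 14.531 / 189.21 = 0.07680.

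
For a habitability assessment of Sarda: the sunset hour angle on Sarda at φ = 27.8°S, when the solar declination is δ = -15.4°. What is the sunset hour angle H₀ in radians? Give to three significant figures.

cos H₀ = −tan φ · tan δ = −tan(-27.8°) × tan(-15.400°) = -0.1452, so H₀ = 1.7165 rad = 98.35°.

H₀ = 1.72 rad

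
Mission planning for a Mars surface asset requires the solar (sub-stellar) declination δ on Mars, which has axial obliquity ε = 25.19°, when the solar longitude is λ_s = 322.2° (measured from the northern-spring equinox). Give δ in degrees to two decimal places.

δ = -15.12°

sin δ = sin ε · sin λ_s = sin 25.19° × sin 322.2° = -0.260866.
δ = arcsin(-0.260866) = -15.12°.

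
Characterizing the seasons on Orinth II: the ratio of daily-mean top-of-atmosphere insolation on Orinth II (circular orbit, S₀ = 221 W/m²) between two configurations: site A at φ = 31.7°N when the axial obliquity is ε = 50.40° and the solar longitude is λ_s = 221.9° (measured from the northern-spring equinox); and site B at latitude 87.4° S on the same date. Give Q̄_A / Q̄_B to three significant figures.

Q̄_A / Q̄_B ≈ 0.220

— Configuration A (φ=+31.7°):
Solar declination: sin δ = sin ε · sin λ_s = sin 50.40° × sin 221.9° = -0.51457, so δ = -30.969°.
cos H₀ = −tan(+31.7°) tan(-30.969°) = 0.3706, H₀ = 1.1911 rad.
Bracket: H₀ sin φ sin δ + cos φ cos δ sin H₀ = 1.1911×0.52547×-0.51457 + 0.85081×0.85745×0.92877 = -0.322063 + 0.677563 = 0.355500.
Q̄ = (S₀/π) × [bracket] = (221/π) × 0.355500 = 25.008 W/m².
— Configuration B (φ=-87.4°):
cos H₀ = −tan(-87.4°) tan(-30.969°) = -13.2158 ≤ −1 ⇒ polar day, H₀ = π.
Bracket: H₀ sin φ sin δ + cos φ cos δ sin H₀ = 3.1416×-0.99897×-0.51457 + 0.04536×0.85745×0.00000 = 1.614908 + 0.000000 = 1.614908.
Q̄ = (S₀/π) × [bracket] = (221/π) × 1.614908 = 113.60 W/m².
Ratio Q̄_A / Q̄_B = 25.008 / 113.60 = 0.2201.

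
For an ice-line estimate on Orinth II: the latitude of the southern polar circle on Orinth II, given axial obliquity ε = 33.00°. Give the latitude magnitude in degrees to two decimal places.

The polar circle is the lowest latitude that experiences at least one full rotation of continuous darkness at the northern-summer solstice; it lies at |φ| = 90° − ε = 90° − 33.00° = 57.00°.

57.00°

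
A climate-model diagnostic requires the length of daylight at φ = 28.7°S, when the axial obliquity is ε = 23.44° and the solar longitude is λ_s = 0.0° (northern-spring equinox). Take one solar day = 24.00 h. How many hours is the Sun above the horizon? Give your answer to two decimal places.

Solar declination: sin δ = sin ε · sin λ_s = sin 23.44° × sin 0.0° = 0.00000, so δ = +0.000°.
cos H₀ = −tan φ · tan δ = −tan(-28.7°) × tan(+0.000°) = 0.0000, so H₀ = 1.5708 rad = 90.00°.
Daylight = 2H₀/(2π) × 24.00 h = (1.5708/π) × 24.00 = 12.00 h.

12.00 h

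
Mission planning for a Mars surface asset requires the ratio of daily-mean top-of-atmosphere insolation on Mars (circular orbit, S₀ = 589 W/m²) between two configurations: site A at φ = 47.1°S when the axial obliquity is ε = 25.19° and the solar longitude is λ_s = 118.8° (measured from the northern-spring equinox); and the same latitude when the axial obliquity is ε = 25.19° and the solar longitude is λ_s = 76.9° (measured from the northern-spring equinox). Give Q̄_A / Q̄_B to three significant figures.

— Configuration A (φ=-47.1°):
Solar declination: sin δ = sin ε · sin λ_s = sin 25.19° × sin 118.8° = 0.37297, so δ = +21.899°.
cos H₀ = −tan(-47.1°) tan(+21.899°) = 0.4326, H₀ = 1.1234 rad.
Bracket: H₀ sin φ sin δ + cos φ cos δ sin H₀ = 1.1234×-0.73254×0.37297 + 0.68072×0.92784×0.90159 = -0.306930 + 0.569444 = 0.262514.
Q̄ = (S₀/π) × [bracket] = (589/π) × 0.262514 = 49.217 W/m².
— Configuration B (φ=-47.1°):
Solar declination: sin δ = sin ε · sin λ_s = sin 25.19° × sin 76.9° = 0.41454, so δ = +24.491°.
cos H₀ = −tan(-47.1°) tan(+24.491°) = 0.4902, H₀ = 1.0585 rad.
Bracket: H₀ sin φ sin δ + cos φ cos δ sin H₀ = 1.0585×-0.73254×0.41454 + 0.68072×0.91003×0.87161 = -0.321432 + 0.539941 = 0.218509.
Q̄ = (S₀/π) × [bracket] = (589/π) × 0.218509 = 40.967 W/m².
Ratio Q̄_A / Q̄_B = 49.217 / 40.967 = 1.201.

Q̄_A / Q̄_B ≈ 1.20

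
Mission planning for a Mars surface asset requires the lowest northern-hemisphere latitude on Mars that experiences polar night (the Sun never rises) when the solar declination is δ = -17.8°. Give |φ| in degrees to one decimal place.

Polar night requires cos H₀ = −tan φ tan δ ≥ 1, i.e. tan φ tan δ ≤ −1.
The boundary is |tan φ| · |tan δ| = 1, so |φ| = 90° − |δ| = 90° − 17.8° = 72.2° in the northern hemisphere.

|φ| = 72.2°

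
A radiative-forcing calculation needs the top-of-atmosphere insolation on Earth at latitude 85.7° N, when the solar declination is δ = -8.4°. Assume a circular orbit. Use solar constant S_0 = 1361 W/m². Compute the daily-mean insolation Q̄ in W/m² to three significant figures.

Q̄ ≈ 0.00 W/m²

cos h₀ = −tan(+85.7°) tan(-8.400°) = 1.9639 ≥ 1 ⇒ polar night, h₀ = 0 and Q̄ = 0.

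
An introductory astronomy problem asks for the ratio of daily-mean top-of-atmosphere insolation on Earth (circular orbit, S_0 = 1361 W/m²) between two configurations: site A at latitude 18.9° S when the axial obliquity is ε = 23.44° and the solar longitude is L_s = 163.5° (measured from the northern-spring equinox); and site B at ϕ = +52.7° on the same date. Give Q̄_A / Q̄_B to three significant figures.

Q̄_A / Q̄_B ≈ 1.18

— Configuration A (ϕ=-18.9°):
Solar declination: sin δ = sin ε · sin L_s = sin 23.44° × sin 163.5° = 0.11298, so δ = +6.487°.
cos h₀ = −tan(-18.9°) tan(+6.487°) = 0.0389, h₀ = 1.5319 rad.
Bracket: h₀ sin ϕ sin δ + cos ϕ cos δ sin h₀ = 1.5319×-0.32392×0.11298 + 0.94609×0.99360×0.99924 = -0.056062 + 0.939321 = 0.883259.
Q̄ = (S_0/π) × [bracket] = (1361/π) × 0.883259 = 382.65 W/m².
— Configuration B (ϕ=+52.7°):
cos h₀ = −tan(+52.7°) tan(+6.487°) = -0.1493, h₀ = 1.7206 rad.
Bracket: h₀ sin ϕ sin δ + cos ϕ cos δ sin h₀ = 1.7206×0.79547×0.11298 + 0.60599×0.99360×0.98880 = 0.154634 + 0.595368 = 0.750002.
Q̄ = (S_0/π) × [bracket] = (1361/π) × 0.750002 = 324.92 W/m².
Ratio Q̄_A / Q̄_B = 382.65 / 324.92 = 1.178.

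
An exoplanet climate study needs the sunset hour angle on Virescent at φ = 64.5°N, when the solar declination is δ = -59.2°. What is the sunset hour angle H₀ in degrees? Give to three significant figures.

cos H₀ = −tan φ · tan δ = 3.5170 ≥ 1, so the host star never rises (polar night) and H₀ = 0.

H₀ = 0.00°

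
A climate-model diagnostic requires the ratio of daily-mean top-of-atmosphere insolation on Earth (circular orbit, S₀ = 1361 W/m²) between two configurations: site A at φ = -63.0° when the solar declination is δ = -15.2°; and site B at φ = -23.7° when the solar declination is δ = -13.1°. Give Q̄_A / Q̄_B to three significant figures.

Q̄_A / Q̄_B ≈ 0.836

— Configuration A (φ=-63.0°):
cos H₀ = −tan(-63.0°) tan(-15.200°) = -0.5332, H₀ = 2.1332 rad.
Bracket: H₀ sin φ sin δ + cos φ cos δ sin H₀ = 2.1332×-0.89101×-0.26219 + 0.45399×0.96502×0.84597 = 0.498345 + 0.370627 = 0.868972.
Q̄ = (S₀/π) × [bracket] = (1361/π) × 0.868972 = 376.46 W/m².
— Configuration B (φ=-23.7°):
cos H₀ = −tan(-23.7°) tan(-13.100°) = -0.1022, H₀ = 1.6731 rad.
Bracket: H₀ sin φ sin δ + cos φ cos δ sin H₀ = 1.6731×-0.40195×-0.22665 + 0.91566×0.97398×0.99477 = 0.152423 + 0.887170 = 1.039593.
Q̄ = (S₀/π) × [bracket] = (1361/π) × 1.039593 = 450.37 W/m².
Ratio Q̄_A / Q̄_B = 376.46 / 450.37 = 0.8359.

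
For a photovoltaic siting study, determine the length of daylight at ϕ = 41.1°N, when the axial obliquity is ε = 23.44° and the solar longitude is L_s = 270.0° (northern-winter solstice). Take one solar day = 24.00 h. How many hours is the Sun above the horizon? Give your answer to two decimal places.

9.04 h

Solar declination: sin δ = sin ε · sin L_s = sin 23.44° × sin 270.0° = -0.39779, so δ = -23.440°.
cos h₀ = −tan ϕ · tan δ = −tan(+41.1°) × tan(-23.440°) = 0.3782, so h₀ = 1.1829 rad = 67.78°.
Daylight = 2h₀/(2π) × 24.00 h = (1.1829/π) × 24.00 = 9.04 h.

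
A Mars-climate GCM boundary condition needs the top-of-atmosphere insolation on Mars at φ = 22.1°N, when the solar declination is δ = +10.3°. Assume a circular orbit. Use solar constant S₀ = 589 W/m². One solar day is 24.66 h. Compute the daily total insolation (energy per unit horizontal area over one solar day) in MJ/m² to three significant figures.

17.0 MJ/m²

cos H₀ = −tan(+22.1°) tan(+10.300°) = -0.0738, H₀ = 1.6447 rad.
Bracket: H₀ sin φ sin δ + cos φ cos δ sin H₀ = 1.6447×0.37622×0.17880 + 0.92653×0.98389×0.99727 = 0.110636 + 0.909115 = 1.019751.
Q̄ = (S₀/π) × [bracket] = (589/π) × 1.019751 = 191.19 W/m².
Daily total = Q̄ × 24.66 h × 3600 s/h = 191.19 × 24.66 × 3600 / 10⁶ = 16.97 MJ/m².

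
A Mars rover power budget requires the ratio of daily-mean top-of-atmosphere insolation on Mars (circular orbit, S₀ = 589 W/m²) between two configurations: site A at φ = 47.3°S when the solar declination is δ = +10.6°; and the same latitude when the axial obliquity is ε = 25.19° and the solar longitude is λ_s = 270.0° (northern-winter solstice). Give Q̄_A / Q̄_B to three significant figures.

— Configuration A (φ=-47.3°):
cos H₀ = −tan(-47.3°) tan(+10.600°) = 0.2028, H₀ = 1.3666 rad.
Bracket: H₀ sin φ sin δ + cos φ cos δ sin H₀ = 1.3666×-0.73491×0.18395 + 0.67816×0.98294×0.97922 = -0.184746 + 0.652739 = 0.467993.
Q̄ = (S₀/π) × [bracket] = (589/π) × 0.467993 = 87.741 W/m².
— Configuration B (φ=-47.3°):
Solar declination: sin δ = sin ε · sin λ_s = sin 25.19° × sin 270.0° = -0.42562, so δ = -25.190°.
cos H₀ = −tan(-47.3°) tan(-25.190°) = -0.5097, H₀ = 2.1056 rad.
Bracket: H₀ sin φ sin δ + cos φ cos δ sin H₀ = 2.1056×-0.73491×-0.42562 + 0.67816×0.90490×0.86034 = 0.658616 + 0.527962 = 1.186578.
Q̄ = (S₀/π) × [bracket] = (589/π) × 1.186578 = 222.47 W/m².
Ratio Q̄_A / Q̄_B = 87.741 / 222.47 = 0.3944.

Q̄_A / Q̄_B ≈ 0.394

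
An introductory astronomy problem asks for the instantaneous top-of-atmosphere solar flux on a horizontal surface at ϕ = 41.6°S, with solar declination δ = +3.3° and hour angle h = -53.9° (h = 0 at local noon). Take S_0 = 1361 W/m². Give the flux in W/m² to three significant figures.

cos θ_z = sin ϕ sin δ + cos ϕ cos δ cos h = -0.038218 + 0.439869 = 0.401651.
Flux = S_0 · cos θ_z = 1361 × 0.401651 = 546.6 W/m².

547 W/m²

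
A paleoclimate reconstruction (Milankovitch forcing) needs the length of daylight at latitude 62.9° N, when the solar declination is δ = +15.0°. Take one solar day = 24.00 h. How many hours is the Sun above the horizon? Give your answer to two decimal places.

16.21 h

cos H₀ = −tan φ · tan δ = −tan(+62.9°) × tan(+15.000°) = -0.5236, so H₀ = 2.1219 rad = 121.58°.
Daylight = 2H₀/(2π) × 24.00 h = (2.1219/π) × 24.00 = 16.21 h.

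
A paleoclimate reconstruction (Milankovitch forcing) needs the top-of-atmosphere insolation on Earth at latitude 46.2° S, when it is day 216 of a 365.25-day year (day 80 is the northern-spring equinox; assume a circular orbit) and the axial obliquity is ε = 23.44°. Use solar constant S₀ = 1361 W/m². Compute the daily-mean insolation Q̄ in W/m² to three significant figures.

Solar longitude: λ_s = 360° × (216 − 80)/365.25 = 134.045°.
sin δ = sin 23.44° × sin 134.045° = 0.28593, so δ = +16.614°.
cos H₀ = −tan(-46.2°) tan(+16.614°) = 0.3112, H₀ = 1.2544 rad.
Bracket: H₀ sin φ sin δ + cos φ cos δ sin H₀ = 1.2544×-0.72176×0.28593 + 0.69214×0.95825×0.95036 = -0.258874 + 0.630320 = 0.371446.
Q̄ = (S₀/π) × [bracket] = (1361/π) × 0.371446 = 160.9 W/m².

Q̄ ≈ 161 W/m²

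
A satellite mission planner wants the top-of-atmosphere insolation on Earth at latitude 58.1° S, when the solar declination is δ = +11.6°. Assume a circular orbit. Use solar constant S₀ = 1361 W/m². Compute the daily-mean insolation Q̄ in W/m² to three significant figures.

Q̄ ≈ 120 W/m²

cos H₀ = −tan(-58.1°) tan(+11.600°) = 0.3298, H₀ = 1.2347 rad.
Bracket: H₀ sin φ sin δ + cos φ cos δ sin H₀ = 1.2347×-0.84897×0.20108 + 0.52844×0.97958×0.94406 = -0.210777 + 0.488692 = 0.277915.
Q̄ = (S₀/π) × [bracket] = (1361/π) × 0.277915 = 120.4 W/m².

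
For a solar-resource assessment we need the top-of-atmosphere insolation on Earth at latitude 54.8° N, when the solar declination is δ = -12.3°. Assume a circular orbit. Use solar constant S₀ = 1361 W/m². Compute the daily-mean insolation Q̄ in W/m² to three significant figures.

Q̄ ≈ 137 W/m²

cos H₀ = −tan(+54.8°) tan(-12.300°) = 0.3091, H₀ = 1.2566 rad.
Bracket: H₀ sin φ sin δ + cos φ cos δ sin H₀ = 1.2566×0.81714×-0.21303 + 0.57643×0.97705×0.95103 = -0.218743 + 0.535621 = 0.316878.
Q̄ = (S₀/π) × [bracket] = (1361/π) × 0.316878 = 137.3 W/m².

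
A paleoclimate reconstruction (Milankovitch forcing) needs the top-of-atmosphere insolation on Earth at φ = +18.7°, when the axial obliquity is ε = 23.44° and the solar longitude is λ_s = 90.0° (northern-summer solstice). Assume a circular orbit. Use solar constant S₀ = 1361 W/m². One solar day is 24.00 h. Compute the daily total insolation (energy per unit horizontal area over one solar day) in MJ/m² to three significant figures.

40.4 MJ/m²

Solar declination: sin δ = sin ε · sin λ_s = sin 23.44° × sin 90.0° = 0.39779, so δ = +23.440°.
cos H₀ = −tan(+18.7°) tan(+23.440°) = -0.1468, H₀ = 1.7181 rad.
Bracket: H₀ sin φ sin δ + cos φ cos δ sin H₀ = 1.7181×0.32061×0.39779 + 0.94721×0.91748×0.98917 = 0.219119 + 0.859634 = 1.078753.
Q̄ = (S₀/π) × [bracket] = (1361/π) × 1.078753 = 467.34 W/m².
Daily total = Q̄ × 24.00 h × 3600 s/h = 467.34 × 24.00 × 3600 / 10⁶ = 40.38 MJ/m².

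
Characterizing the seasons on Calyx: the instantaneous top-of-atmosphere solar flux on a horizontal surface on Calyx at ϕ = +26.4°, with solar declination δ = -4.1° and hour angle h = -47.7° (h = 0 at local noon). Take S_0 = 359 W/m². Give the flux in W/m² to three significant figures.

204 W/m²

cos θ_z = sin ϕ sin δ + cos ϕ cos δ cos h = -0.031790 + 0.601282 = 0.569492.
Flux = S_0 · cos θ_z = 359 × 0.569492 = 204.4 W/m².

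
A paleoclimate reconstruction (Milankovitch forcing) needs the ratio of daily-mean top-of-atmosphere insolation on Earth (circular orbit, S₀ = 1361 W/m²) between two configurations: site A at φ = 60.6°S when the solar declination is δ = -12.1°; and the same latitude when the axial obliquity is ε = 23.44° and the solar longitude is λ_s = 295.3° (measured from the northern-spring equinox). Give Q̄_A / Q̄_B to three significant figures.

Q̄_A / Q̄_B ≈ 0.755

— Configuration A (φ=-60.6°):
cos H₀ = −tan(-60.6°) tan(-12.100°) = -0.3805, H₀ = 1.9611 rad.
Bracket: H₀ sin φ sin δ + cos φ cos δ sin H₀ = 1.9611×-0.87121×-0.20962 + 0.49090×0.97778×0.92480 = 0.358142 + 0.443897 = 0.802039.
Q̄ = (S₀/π) × [bracket] = (1361/π) × 0.802039 = 347.46 W/m².
— Configuration B (φ=-60.6°):
Solar declination: sin δ = sin ε · sin λ_s = sin 23.44° × sin 295.3° = -0.35963, so δ = -21.078°.
cos H₀ = −tan(-60.6°) tan(-21.078°) = -0.6840, H₀ = 2.3240 rad.
Bracket: H₀ sin φ sin δ + cos φ cos δ sin H₀ = 2.3240×-0.87121×-0.35963 + 0.49090×0.93309×0.72947 = 0.728140 + 0.334137 = 1.062277.
Q̄ = (S₀/π) × [bracket] = (1361/π) × 1.062277 = 460.20 W/m².
Ratio Q̄_A / Q̄_B = 347.46 / 460.20 = 0.7550.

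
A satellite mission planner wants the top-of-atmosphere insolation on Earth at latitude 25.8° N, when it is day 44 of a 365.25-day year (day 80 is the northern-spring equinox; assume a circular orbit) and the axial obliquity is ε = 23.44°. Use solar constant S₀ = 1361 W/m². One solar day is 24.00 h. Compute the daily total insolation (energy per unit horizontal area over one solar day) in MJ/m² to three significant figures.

Solar longitude: λ_s = 360° × (44 − 80)/365.25 = -35.483°, i.e. -35.483° + 360° = 324.517°.
sin δ = sin 23.44° × sin 324.517° = -0.23090, so δ = -13.350°.
cos H₀ = −tan(+25.8°) tan(-13.350°) = 0.1147, H₀ = 1.4558 rad.
Bracket: H₀ sin φ sin δ + cos φ cos δ sin H₀ = 1.4558×0.43523×-0.23090 + 0.90032×0.97298×0.99340 = -0.146300 + 0.870212 = 0.723912.
Q̄ = (S₀/π) × [bracket] = (1361/π) × 0.723912 = 313.61 W/m².
Daily total = Q̄ × 24.00 h × 3600 s/h = 313.61 × 24.00 × 3600 / 10⁶ = 27.10 MJ/m².

27.1 MJ/m²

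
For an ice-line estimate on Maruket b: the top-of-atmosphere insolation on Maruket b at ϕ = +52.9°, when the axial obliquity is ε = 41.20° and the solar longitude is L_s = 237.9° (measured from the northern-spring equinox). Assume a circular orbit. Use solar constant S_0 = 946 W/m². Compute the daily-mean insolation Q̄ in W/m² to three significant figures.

Solar declination: sin δ = sin ε · sin L_s = sin 41.20° × sin 237.9° = -0.55799, so δ = -33.917°.
cos h₀ = −tan(+52.9°) tan(-33.917°) = 0.8891, h₀ = 0.4755 rad.
Bracket: h₀ sin ϕ sin δ + cos ϕ cos δ sin h₀ = 0.4755×0.79758×-0.55799 + 0.60321×0.82985×0.45776 = -0.211617 + 0.229143 = 0.017526.
Q̄ = (S_0/π) × [bracket] = (946/π) × 0.017526 = 5.277 W/m².

Q̄ ≈ 5.28 W/m²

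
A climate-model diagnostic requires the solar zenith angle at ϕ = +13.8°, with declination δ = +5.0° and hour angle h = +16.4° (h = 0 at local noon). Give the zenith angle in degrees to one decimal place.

cos θ_z = sin ϕ sin δ + cos ϕ cos δ cos h = 0.020790 + 0.928078 = 0.948868.
θ_z = arccos(0.948868) = 18.4°.

θ_z = 18.4°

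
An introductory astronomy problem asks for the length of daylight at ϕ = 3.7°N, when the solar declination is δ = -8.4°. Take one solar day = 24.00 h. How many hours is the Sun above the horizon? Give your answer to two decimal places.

11.93 h

cos h₀ = −tan ϕ · tan δ = −tan(+3.7°) × tan(-8.400°) = 0.0095, so h₀ = 1.5612 rad = 89.45°.
Daylight = 2h₀/(2π) × 24.00 h = (1.5612/π) × 24.00 = 11.93 h.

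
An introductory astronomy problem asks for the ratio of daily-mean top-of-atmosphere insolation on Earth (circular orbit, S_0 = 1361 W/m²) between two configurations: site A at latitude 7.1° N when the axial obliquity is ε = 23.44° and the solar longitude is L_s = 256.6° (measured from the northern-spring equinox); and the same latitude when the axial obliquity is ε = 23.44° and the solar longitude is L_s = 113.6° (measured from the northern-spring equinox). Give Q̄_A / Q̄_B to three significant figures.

Q̄_A / Q̄_B ≈ 0.845

— Configuration A (ϕ=+7.1°):
Solar declination: sin δ = sin ε · sin L_s = sin 23.44° × sin 256.6° = -0.38696, so δ = -22.765°.
cos h₀ = −tan(+7.1°) tan(-22.765°) = 0.0523, h₀ = 1.5185 rad.
Bracket: h₀ sin ϕ sin δ + cos ϕ cos δ sin h₀ = 1.5185×0.12360×-0.38696 + 0.99233×0.92210×0.99863 = -0.072627 + 0.913774 = 0.841147.
Q̄ = (S_0/π) × [bracket] = (1361/π) × 0.841147 = 364.40 W/m².
— Configuration B (ϕ=+7.1°):
Solar declination: sin δ = sin ε · sin L_s = sin 23.44° × sin 113.6° = 0.36452, so δ = +21.378°.
cos h₀ = −tan(+7.1°) tan(+21.378°) = -0.0488, h₀ = 1.6196 rad.
Bracket: h₀ sin ϕ sin δ + cos ϕ cos δ sin h₀ = 1.6196×0.12360×0.36452 + 0.99233×0.93120×0.99881 = 0.072971 + 0.922958 = 0.995929.
Q̄ = (S_0/π) × [bracket] = (1361/π) × 0.995929 = 431.46 W/m².
Ratio Q̄_A / Q̄_B = 364.40 / 431.46 = 0.8446.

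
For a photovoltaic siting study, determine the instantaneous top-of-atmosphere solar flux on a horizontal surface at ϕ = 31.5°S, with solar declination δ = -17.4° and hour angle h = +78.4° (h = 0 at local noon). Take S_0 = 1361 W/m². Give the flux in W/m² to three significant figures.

cos θ_z = sin ϕ sin δ + cos ϕ cos δ cos h = 0.156248 + 0.163602 = 0.319850.
Flux = S_0 · cos θ_z = 1361 × 0.319850 = 435.3 W/m².

435 W/m²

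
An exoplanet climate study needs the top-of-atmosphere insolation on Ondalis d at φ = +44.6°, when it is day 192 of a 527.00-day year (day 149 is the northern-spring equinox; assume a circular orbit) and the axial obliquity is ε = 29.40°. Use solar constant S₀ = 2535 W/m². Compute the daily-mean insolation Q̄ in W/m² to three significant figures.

Solar longitude: λ_s = 360° × (192 − 149)/527.00 = 29.374°.
sin δ = sin 29.40° × sin 29.374° = 0.24079, so δ = +13.933°.
cos H₀ = −tan(+44.6°) tan(+13.933°) = -0.2447, H₀ = 1.8180 rad.
Bracket: H₀ sin φ sin δ + cos φ cos δ sin H₀ = 1.8180×0.70215×0.24079 + 0.71203×0.97058×0.96961 = 0.307371 + 0.670080 = 0.977451.
Q̄ = (S₀/π) × [bracket] = (2535/π) × 0.977451 = 788.7 W/m².

Q̄ ≈ 789 W/m²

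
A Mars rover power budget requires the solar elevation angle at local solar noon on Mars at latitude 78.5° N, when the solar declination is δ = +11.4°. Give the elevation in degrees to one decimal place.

At local noon the hour angle is zero, so the zenith angle equals |φ − δ| = |+78.5° − (+11.400°)| = 67.100°.
Elevation = 90° − 67.100° = 22.9°.

22.9°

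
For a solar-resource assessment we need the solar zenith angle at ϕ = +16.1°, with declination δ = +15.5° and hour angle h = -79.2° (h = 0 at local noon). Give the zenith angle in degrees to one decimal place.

cos θ_z = sin ϕ sin δ + cos ϕ cos δ cos h = 0.074109 + 0.173484 = 0.247593.
θ_z = arccos(0.247593) = 75.7°.

θ_z = 75.7°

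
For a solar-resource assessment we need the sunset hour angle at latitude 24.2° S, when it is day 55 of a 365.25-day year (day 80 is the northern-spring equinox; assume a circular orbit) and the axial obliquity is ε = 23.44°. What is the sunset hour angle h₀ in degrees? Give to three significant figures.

Solar longitude: L_s = 360° × (55 − 80)/365.25 = -24.641°, i.e. -24.641° + 360° = 335.359°.
sin δ = sin 23.44° × sin 335.359° = -0.16585, so δ = -9.547°.
cos h₀ = −tan ϕ · tan δ = −tan(-24.2°) × tan(-9.547°) = -0.0756, so h₀ = 1.6465 rad = 94.33°.

h₀ = 94.3°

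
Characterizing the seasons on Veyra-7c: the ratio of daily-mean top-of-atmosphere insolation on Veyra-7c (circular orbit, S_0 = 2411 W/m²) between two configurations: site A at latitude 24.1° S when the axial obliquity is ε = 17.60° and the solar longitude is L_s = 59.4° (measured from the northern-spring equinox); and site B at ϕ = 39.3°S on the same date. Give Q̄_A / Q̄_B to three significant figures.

— Configuration A (ϕ=-24.1°):
Solar declination: sin δ = sin ε · sin L_s = sin 17.60° × sin 59.4° = 0.26026, so δ = +15.086°.
cos h₀ = −tan(-24.1°) tan(+15.086°) = 0.1206, h₀ = 1.4499 rad.
Bracket: h₀ sin ϕ sin δ + cos ϕ cos δ sin h₀ = 1.4499×-0.40833×0.26026 + 0.91283×0.96554×0.99270 = -0.154084 + 0.874940 = 0.720856.
Q̄ = (S_0/π) × [bracket] = (2411/π) × 0.720856 = 553.22 W/m².
— Configuration B (ϕ=-39.3°):
cos h₀ = −tan(-39.3°) tan(+15.086°) = 0.2206, h₀ = 1.3483 rad.
Bracket: h₀ sin ϕ sin δ + cos ϕ cos δ sin h₀ = 1.3483×-0.63338×0.26026 + 0.77384×0.96554×0.97536 = -0.222258 + 0.728763 = 0.506505.
Q̄ = (S_0/π) × [bracket] = (2411/π) × 0.506505 = 388.71 W/m².
Ratio Q̄_A / Q̄_B = 553.22 / 388.71 = 1.423.

Q̄_A / Q̄_B ≈ 1.42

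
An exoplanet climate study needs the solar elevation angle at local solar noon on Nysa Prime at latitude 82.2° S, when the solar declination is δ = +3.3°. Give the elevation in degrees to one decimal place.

4.5°

At local noon the hour angle is zero, so the zenith angle equals |ϕ − δ| = |-82.2° − (+3.300°)| = 85.500°.
Elevation = 90° − 85.500° = 4.5°.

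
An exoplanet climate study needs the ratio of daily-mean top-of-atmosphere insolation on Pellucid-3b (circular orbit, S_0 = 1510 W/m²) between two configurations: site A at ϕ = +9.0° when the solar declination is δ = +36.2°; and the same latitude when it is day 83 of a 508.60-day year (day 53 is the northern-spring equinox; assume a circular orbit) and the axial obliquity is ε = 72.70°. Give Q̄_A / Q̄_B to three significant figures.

Q̄_A / Q̄_B ≈ 0.935

— Configuration A (ϕ=+9.0°):
cos h₀ = −tan(+9.0°) tan(+36.200°) = -0.1159, h₀ = 1.6870 rad.
Bracket: h₀ sin ϕ sin δ + cos ϕ cos δ sin h₀ = 1.6870×0.15643×0.59061 + 0.98769×0.80696×0.99326 = 0.155860 + 0.791654 = 0.947514.
Q̄ = (S_0/π) × [bracket] = (1510/π) × 0.947514 = 455.42 W/m².
— Configuration B (ϕ=+9.0°):
Solar longitude: L_s = 360° × (83 − 53)/508.60 = 21.235°.
sin δ = sin 72.70° × sin 21.235° = 0.34580, so δ = +20.231°.
cos h₀ = −tan(+9.0°) tan(+20.231°) = -0.0584, h₀ = 1.6292 rad.
Bracket: h₀ sin ϕ sin δ + cos ϕ cos δ sin h₀ = 1.6292×0.15643×0.34580 + 0.98769×0.93831×0.99829 = 0.088129 + 0.925175 = 1.013304.
Q̄ = (S_0/π) × [bracket] = (1510/π) × 1.013304 = 487.04 W/m².
Ratio Q̄_A / Q̄_B = 455.42 / 487.04 = 0.9351.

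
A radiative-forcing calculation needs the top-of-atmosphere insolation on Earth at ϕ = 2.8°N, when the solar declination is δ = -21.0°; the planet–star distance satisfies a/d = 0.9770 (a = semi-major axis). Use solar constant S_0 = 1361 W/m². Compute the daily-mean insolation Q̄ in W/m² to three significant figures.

cos h₀ = −tan(+2.8°) tan(-21.000°) = 0.0188, h₀ = 1.5520 rad.
Bracket: h₀ sin ϕ sin δ + cos ϕ cos δ sin h₀ = 1.5520×0.04885×-0.35837 + 0.99881×0.93358×0.99982 = -0.027170 + 0.932301 = 0.905131.
Inverse-square distance factor (a/d)² = 0.9770² = 0.954529.
Q̄ = (S_0/π) × 0.954529 × [bracket] = (1361/π) × 0.954529 × 0.905131 = 374.3 W/m².

Q̄ ≈ 374 W/m²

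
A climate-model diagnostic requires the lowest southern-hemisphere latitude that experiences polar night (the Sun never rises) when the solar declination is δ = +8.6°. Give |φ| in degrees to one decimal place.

Polar night requires cos H₀ = −tan φ tan δ ≥ 1, i.e. tan φ tan δ ≤ −1.
The boundary is |tan φ| · |tan δ| = 1, so |φ| = 90° − |δ| = 90° − 8.6° = 81.4° in the southern hemisphere.

|φ| = 81.4°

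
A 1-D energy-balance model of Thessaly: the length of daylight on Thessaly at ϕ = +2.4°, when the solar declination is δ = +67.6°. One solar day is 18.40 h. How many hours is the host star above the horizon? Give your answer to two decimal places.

9.80 h

cos h₀ = −tan ϕ · tan δ = −tan(+2.4°) × tan(+67.600°) = -0.1017, so h₀ = 1.6727 rad = 95.84°.
Daylight = 2h₀/(2π) × 18.40 h = (1.6727/π) × 18.40 = 9.80 h.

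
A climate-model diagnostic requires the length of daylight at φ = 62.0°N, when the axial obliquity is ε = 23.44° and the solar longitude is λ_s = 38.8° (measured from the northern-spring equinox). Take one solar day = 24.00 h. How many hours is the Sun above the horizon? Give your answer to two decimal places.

Solar declination: sin δ = sin ε · sin λ_s = sin 23.44° × sin 38.8° = 0.24926, so δ = +14.433°.
cos H₀ = −tan φ · tan δ = −tan(+62.0°) × tan(+14.433°) = -0.4841, so H₀ = 2.0761 rad = 118.95°.
Daylight = 2H₀/(2π) × 24.00 h = (2.0761/π) × 24.00 = 15.86 h.

15.86 h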